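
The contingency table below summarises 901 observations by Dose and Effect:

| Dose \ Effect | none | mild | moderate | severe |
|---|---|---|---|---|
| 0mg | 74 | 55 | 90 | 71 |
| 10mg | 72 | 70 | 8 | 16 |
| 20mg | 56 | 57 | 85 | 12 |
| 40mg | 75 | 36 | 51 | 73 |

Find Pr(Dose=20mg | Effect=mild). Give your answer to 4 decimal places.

Total with Effect=mild: 55 + 70 + 57 + 36 = 218.
P(Dose=20mg | Effect=mild) = 57/218 = 0.2615.

0.2615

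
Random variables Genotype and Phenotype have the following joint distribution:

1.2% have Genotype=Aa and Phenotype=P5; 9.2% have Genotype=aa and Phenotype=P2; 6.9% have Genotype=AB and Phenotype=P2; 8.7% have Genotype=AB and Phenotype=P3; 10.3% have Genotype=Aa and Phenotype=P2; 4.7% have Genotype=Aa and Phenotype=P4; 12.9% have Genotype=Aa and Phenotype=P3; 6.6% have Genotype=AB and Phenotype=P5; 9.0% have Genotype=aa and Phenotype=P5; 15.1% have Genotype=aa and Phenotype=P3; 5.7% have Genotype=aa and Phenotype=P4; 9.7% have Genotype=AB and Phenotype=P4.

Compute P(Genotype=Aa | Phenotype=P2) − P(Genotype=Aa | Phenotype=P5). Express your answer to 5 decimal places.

0.31872

P(Phenotype=P2) = 0.103 + 0.092 + 0.069 = 0.264; P(Genotype=Aa | Phenotype=P2) = 0.103/0.264 = 0.390152.
P(Phenotype=P5) = 0.012 + 0.090 + 0.066 = 0.168; P(Genotype=Aa | Phenotype=P5) = 0.012/0.168 = 0.071429.
Difference = 0.31872.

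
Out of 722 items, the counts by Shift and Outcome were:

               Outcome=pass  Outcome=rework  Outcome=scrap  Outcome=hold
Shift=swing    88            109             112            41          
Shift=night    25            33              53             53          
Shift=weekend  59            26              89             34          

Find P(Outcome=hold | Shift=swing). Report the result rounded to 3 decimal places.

Total with Shift=swing: 88 + 109 + 112 + 41 = 350.
P(Outcome=hold | Shift=swing) = 41/350 = 0.117.

0.117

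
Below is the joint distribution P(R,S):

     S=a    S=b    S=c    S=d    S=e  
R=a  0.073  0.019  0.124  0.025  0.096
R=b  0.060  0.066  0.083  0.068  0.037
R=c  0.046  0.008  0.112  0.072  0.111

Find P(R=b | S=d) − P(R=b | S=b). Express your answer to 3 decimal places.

P(S=d) = 0.025 + 0.068 + 0.072 = 0.165; P(R=b | S=d) = 0.068/0.165 = 0.4121.
P(S=b) = 0.019 + 0.066 + 0.008 = 0.093; P(R=b | S=b) = 0.066/0.093 = 0.7097.
Difference = -0.298.

-0.298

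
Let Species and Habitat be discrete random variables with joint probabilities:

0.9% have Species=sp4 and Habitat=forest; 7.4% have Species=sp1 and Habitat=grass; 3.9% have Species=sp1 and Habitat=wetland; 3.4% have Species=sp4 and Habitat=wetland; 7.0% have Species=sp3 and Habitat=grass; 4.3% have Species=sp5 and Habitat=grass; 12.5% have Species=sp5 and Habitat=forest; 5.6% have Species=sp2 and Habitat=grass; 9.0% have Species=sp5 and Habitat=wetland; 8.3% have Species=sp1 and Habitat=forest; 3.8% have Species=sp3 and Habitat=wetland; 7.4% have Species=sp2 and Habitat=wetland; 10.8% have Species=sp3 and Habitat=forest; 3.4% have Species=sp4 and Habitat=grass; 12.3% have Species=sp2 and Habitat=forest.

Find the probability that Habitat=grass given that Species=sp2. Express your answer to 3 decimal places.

0.221

P(Species=sp2) = 0.123 + 0.056 + 0.074 = 0.253.
P(Habitat=grass | Species=sp2) = 0.056/0.253 = 0.221.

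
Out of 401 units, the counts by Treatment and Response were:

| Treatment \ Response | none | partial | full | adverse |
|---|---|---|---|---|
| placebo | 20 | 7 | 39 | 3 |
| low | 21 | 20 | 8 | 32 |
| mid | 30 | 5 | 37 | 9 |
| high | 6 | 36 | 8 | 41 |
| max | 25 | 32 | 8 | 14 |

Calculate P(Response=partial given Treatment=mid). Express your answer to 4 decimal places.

0.0617

Total with Treatment=mid: 30 + 5 + 37 + 9 = 81.
P(Response=partial | Treatment=mid) = 5/81 = 0.0617.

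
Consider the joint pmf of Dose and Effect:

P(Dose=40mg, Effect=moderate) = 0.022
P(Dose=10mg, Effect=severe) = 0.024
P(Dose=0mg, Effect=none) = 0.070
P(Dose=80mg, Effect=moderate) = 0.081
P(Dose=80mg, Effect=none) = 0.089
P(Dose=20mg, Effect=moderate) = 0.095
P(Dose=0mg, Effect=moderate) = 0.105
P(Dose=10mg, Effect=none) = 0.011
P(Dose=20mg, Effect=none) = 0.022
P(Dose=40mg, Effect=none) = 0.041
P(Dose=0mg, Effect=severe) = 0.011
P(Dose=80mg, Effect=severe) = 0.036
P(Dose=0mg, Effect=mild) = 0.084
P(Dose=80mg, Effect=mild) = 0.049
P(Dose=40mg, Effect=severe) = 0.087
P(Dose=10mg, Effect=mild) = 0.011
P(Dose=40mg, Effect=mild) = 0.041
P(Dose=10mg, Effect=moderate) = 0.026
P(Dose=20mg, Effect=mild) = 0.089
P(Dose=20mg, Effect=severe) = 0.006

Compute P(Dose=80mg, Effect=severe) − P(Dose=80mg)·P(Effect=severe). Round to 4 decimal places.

-0.0058

P(Dose=80mg) = 0.089 + 0.049 + 0.081 + 0.036 = 0.255.
P(Effect=severe) = 0.011 + 0.024 + 0.006 + 0.087 + 0.036 = 0.164.
P(Dose=80mg, Effect=severe) − P(Dose=80mg)P(Effect=severe) = 0.036 − 0.255×0.164 = -0.0058.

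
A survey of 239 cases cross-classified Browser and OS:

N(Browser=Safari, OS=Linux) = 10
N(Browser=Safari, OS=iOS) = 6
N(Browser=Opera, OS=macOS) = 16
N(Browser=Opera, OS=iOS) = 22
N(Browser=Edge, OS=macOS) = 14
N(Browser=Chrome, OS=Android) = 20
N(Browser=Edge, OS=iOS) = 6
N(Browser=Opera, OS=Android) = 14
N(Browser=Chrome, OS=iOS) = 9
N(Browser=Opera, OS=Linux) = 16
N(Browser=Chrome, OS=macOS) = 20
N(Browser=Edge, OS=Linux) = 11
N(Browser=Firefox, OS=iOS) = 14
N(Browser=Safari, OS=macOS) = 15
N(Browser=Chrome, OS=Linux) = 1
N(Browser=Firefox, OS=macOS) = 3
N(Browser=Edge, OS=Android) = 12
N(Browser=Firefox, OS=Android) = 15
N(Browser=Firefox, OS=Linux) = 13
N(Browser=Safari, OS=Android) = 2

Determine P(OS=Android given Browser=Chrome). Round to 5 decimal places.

0.40000

Total with Browser=Chrome: 20 + 1 + 9 + 20 = 50.
P(OS=Android | Browser=Chrome) = 20/50 = 0.40000.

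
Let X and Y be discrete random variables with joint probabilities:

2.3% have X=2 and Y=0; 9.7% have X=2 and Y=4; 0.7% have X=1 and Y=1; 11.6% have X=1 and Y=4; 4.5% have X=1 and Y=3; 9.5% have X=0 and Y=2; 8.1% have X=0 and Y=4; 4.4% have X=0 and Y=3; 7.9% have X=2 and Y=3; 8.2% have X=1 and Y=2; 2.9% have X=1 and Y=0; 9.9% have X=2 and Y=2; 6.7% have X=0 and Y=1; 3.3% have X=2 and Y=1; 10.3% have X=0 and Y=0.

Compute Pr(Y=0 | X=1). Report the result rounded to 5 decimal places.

0.10394

P(X=1) = 0.029 + 0.007 + 0.082 + 0.045 + 0.116 = 0.279.
P(Y=0 | X=1) = 0.029/0.279 = 0.10394.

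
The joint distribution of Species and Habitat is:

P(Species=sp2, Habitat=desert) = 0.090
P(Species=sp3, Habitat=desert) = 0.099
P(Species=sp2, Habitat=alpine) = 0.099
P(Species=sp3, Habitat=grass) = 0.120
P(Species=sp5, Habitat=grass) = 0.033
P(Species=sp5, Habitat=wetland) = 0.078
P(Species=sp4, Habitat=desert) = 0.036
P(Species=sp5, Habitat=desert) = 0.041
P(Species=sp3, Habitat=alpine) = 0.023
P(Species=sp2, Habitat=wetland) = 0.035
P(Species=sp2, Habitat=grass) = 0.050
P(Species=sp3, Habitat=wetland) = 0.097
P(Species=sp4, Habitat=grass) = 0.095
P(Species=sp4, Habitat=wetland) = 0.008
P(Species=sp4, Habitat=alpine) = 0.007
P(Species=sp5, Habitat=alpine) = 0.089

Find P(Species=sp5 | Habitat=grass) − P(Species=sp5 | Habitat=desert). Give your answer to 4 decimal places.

-0.0434

P(Habitat=grass) = 0.050 + 0.120 + 0.095 + 0.033 = 0.298; P(Species=sp5 | Habitat=grass) = 0.033/0.298 = 0.11074.
P(Habitat=desert) = 0.090 + 0.099 + 0.036 + 0.041 = 0.266; P(Species=sp5 | Habitat=desert) = 0.041/0.266 = 0.15414.
Difference = -0.0434.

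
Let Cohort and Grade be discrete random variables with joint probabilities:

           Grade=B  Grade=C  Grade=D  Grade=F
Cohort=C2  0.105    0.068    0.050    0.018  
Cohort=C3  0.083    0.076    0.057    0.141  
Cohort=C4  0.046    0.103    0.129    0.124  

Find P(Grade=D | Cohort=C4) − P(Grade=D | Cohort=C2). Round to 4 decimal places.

P(Cohort=C4) = 0.046 + 0.103 + 0.129 + 0.124 = 0.402; P(Grade=D | Cohort=C4) = 0.129/0.402 = 0.32090.
P(Cohort=C2) = 0.105 + 0.068 + 0.050 + 0.018 = 0.241; P(Grade=D | Cohort=C2) = 0.050/0.241 = 0.20747.
Difference = 0.1134.

0.1134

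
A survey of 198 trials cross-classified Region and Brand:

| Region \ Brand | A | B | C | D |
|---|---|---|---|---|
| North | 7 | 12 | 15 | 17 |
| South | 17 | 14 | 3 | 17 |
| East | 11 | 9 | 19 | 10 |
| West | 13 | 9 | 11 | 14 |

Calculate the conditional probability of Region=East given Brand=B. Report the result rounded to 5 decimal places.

Total with Brand=B: 12 + 14 + 9 + 9 = 44.
P(Region=East | Brand=B) = 9/44 = 0.20455.

0.20455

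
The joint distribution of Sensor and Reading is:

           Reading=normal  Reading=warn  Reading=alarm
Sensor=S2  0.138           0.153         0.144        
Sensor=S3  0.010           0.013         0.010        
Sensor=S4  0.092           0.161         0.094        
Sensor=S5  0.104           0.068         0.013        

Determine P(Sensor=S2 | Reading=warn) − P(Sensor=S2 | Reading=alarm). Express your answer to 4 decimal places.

-0.1644

P(Reading=warn) = 0.153 + 0.013 + 0.161 + 0.068 = 0.395; P(Sensor=S2 | Reading=warn) = 0.153/0.395 = 0.38734.
P(Reading=alarm) = 0.144 + 0.010 + 0.094 + 0.013 = 0.261; P(Sensor=S2 | Reading=alarm) = 0.144/0.261 = 0.55172.
Difference = -0.1644.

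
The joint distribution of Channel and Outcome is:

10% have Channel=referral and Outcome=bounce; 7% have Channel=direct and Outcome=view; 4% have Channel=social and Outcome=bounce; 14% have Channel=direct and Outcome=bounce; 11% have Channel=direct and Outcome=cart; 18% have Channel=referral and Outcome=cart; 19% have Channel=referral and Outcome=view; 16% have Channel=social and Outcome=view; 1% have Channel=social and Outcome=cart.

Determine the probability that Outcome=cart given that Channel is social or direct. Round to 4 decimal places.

0.2264

P(Channel=social) = 0.04 + 0.16 + 0.01 = 0.21.
P(Channel=direct) = 0.14 + 0.07 + 0.11 = 0.32.
P(Channel ∈ {social, direct}) = 0.21 + 0.32 = 0.53; P(Outcome=cart, Channel ∈ {social, direct}) = 0.01 + 0.11 = 0.12.
P(Outcome=cart | Channel ∈ {social, direct}) = 0.12/0.53 = 0.2264.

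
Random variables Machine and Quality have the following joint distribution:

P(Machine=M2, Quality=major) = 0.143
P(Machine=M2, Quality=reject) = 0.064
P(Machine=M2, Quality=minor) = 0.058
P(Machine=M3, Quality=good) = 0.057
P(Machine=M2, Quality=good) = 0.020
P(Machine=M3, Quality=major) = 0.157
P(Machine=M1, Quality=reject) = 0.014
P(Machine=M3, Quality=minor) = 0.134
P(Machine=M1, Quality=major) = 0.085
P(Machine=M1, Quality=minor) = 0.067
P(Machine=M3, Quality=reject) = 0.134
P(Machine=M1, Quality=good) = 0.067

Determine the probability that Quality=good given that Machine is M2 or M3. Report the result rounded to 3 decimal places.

P(Machine=M2) = 0.020 + 0.058 + 0.143 + 0.064 = 0.285.
P(Machine=M3) = 0.057 + 0.134 + 0.157 + 0.134 = 0.482.
P(Machine ∈ {M2, M3}) = 0.285 + 0.482 = 0.767; P(Quality=good, Machine ∈ {M2, M3}) = 0.020 + 0.057 = 0.077.
P(Quality=good | Machine ∈ {M2, M3}) = 0.077/0.767 = 0.100.

0.100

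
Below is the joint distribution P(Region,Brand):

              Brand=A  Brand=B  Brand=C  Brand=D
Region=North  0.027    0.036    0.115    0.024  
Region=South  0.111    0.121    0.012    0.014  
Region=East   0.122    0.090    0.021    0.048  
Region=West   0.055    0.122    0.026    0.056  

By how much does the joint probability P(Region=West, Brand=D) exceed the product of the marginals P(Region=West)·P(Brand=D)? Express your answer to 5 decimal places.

0.01922

P(Region=West) = 0.055 + 0.122 + 0.026 + 0.056 = 0.259.
P(Brand=D) = 0.024 + 0.014 + 0.048 + 0.056 = 0.142.
P(Region=West, Brand=D) − P(Region=West)P(Brand=D) = 0.056 − 0.259×0.142 = 0.01922.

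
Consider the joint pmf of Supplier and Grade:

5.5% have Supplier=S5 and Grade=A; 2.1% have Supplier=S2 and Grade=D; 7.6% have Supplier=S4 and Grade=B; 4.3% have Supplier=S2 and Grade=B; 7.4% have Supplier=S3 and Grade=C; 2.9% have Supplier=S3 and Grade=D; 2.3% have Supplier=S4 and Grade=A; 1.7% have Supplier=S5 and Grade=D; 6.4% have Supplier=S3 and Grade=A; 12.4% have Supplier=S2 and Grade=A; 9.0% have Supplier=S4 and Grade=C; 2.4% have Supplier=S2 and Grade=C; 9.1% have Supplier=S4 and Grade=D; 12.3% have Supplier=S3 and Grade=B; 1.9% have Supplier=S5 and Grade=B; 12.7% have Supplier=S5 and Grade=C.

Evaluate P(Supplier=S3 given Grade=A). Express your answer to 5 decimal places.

P(Grade=A) = 0.124 + 0.064 + 0.023 + 0.055 = 0.266.
P(Supplier=S3 | Grade=A) = 0.064/0.266 = 0.24060.

0.24060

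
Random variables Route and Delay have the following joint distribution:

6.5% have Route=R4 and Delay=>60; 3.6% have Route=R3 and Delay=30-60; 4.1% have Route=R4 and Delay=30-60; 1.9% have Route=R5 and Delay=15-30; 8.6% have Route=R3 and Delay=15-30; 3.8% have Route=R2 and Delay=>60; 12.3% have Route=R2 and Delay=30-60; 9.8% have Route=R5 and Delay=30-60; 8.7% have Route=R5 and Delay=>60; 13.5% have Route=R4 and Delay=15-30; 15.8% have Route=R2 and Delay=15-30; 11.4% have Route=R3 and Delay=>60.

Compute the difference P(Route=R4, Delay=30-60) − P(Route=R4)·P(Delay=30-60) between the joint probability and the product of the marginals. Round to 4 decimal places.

-0.0308

P(Route=R4) = 0.135 + 0.041 + 0.065 = 0.241.
P(Delay=30-60) = 0.123 + 0.036 + 0.041 + 0.098 = 0.298.
P(Route=R4, Delay=30-60) − P(Route=R4)P(Delay=30-60) = 0.041 − 0.241×0.298 = -0.0308.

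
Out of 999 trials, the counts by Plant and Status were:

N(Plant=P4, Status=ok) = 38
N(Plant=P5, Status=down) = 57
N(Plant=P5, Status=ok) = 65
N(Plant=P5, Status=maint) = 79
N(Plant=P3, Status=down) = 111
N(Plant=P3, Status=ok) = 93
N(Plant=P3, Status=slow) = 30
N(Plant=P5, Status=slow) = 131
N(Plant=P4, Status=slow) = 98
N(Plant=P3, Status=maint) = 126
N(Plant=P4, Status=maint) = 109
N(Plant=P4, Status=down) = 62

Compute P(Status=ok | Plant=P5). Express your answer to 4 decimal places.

Total with Plant=P5: 65 + 131 + 57 + 79 = 332.
P(Status=ok | Plant=P5) = 65/332 = 0.1958.

0.1958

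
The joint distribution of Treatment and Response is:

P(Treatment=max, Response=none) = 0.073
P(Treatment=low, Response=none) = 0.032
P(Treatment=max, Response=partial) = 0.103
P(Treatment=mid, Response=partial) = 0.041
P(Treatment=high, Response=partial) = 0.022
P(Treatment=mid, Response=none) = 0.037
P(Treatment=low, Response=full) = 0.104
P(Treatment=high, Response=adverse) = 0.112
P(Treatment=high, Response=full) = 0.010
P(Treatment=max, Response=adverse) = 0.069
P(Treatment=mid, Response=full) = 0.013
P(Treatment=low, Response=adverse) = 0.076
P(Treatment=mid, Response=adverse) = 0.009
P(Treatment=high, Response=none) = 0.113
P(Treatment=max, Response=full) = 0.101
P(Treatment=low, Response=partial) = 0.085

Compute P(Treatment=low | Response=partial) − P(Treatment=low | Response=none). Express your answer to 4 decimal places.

P(Response=partial) = 0.085 + 0.041 + 0.022 + 0.103 = 0.251; P(Treatment=low | Response=partial) = 0.085/0.251 = 0.33865.
P(Response=none) = 0.032 + 0.037 + 0.113 + 0.073 = 0.255; P(Treatment=low | Response=none) = 0.032/0.255 = 0.12549.
Difference = 0.2132.

0.2132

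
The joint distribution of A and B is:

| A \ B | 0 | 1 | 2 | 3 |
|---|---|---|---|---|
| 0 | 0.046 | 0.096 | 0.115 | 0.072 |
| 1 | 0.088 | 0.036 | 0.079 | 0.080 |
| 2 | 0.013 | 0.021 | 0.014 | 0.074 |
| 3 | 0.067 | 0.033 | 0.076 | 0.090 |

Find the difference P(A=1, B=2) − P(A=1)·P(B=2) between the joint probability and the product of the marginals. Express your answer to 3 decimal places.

-0.001

P(A=1) = 0.088 + 0.036 + 0.079 + 0.080 = 0.283.
P(B=2) = 0.115 + 0.079 + 0.014 + 0.076 = 0.284.
P(A=1, B=2) − P(A=1)P(B=2) = 0.079 − 0.283×0.284 = -0.001.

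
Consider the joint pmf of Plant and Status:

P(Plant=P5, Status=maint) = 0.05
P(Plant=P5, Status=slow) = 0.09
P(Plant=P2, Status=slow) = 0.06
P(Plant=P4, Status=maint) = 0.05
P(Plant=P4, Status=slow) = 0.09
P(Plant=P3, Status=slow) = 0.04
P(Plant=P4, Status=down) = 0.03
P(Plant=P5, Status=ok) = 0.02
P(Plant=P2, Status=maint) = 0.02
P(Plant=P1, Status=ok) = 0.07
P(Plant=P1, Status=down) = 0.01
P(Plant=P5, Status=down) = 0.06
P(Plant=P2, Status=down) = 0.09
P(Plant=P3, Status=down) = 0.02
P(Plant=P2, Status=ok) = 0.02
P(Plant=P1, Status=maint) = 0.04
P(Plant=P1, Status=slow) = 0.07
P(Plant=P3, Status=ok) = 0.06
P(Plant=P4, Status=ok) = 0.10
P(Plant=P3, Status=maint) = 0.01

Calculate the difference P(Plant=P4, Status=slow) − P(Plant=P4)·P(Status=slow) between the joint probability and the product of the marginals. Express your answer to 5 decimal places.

-0.00450

P(Plant=P4) = 0.10 + 0.09 + 0.03 + 0.05 = 0.27.
P(Status=slow) = 0.07 + 0.06 + 0.04 + 0.09 + 0.09 = 0.35.
P(Plant=P4, Status=slow) − P(Plant=P4)P(Status=slow) = 0.09 − 0.27×0.35 = -0.00450.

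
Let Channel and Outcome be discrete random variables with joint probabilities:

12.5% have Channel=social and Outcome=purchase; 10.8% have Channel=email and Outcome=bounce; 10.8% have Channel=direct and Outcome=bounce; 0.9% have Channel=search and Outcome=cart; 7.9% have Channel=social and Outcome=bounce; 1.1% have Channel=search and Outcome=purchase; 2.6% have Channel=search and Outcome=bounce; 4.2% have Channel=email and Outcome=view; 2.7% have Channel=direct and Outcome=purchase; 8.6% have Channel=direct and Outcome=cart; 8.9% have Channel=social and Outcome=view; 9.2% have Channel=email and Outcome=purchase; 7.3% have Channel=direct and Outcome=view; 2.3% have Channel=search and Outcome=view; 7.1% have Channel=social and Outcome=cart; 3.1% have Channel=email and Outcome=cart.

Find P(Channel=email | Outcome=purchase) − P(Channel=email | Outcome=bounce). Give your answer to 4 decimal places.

P(Outcome=purchase) = 0.092 + 0.011 + 0.125 + 0.027 = 0.255; P(Channel=email | Outcome=purchase) = 0.092/0.255 = 0.36078.
P(Outcome=bounce) = 0.108 + 0.026 + 0.079 + 0.108 = 0.321; P(Channel=email | Outcome=bounce) = 0.108/0.321 = 0.33645.
Difference = 0.0243.

0.0243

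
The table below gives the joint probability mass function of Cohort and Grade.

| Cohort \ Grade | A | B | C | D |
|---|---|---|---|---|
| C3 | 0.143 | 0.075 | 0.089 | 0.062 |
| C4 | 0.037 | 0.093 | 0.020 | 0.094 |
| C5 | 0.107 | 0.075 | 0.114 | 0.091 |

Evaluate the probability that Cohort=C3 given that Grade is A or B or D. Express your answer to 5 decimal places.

0.36036

P(Grade=A) = 0.143 + 0.037 + 0.107 = 0.287.
P(Grade=B) = 0.075 + 0.093 + 0.075 = 0.243.
P(Grade=D) = 0.062 + 0.094 + 0.091 = 0.247.
P(Grade ∈ {A, B, D}) = 0.287 + 0.243 + 0.247 = 0.777; P(Cohort=C3, Grade ∈ {A, B, D}) = 0.143 + 0.075 + 0.062 = 0.280.
P(Cohort=C3 | Grade ∈ {A, B, D}) = 0.280/0.777 = 0.36036.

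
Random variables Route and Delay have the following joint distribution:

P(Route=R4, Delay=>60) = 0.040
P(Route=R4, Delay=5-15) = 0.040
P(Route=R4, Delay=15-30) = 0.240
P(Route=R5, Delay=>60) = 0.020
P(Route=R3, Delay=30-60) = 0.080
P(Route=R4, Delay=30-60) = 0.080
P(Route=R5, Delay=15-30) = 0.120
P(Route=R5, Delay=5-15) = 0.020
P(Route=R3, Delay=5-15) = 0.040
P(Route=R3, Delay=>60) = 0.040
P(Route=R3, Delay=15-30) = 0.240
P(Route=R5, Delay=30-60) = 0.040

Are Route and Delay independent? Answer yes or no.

Every cell satisfies P(Route,Delay) = P(Route)·P(Delay). For instance P(Route=R4) = 0.400, P(Delay=5-15) = 0.100, and 0.400×0.100 = 0.040 matches the joint entry. So Route and Delay are independent.

yes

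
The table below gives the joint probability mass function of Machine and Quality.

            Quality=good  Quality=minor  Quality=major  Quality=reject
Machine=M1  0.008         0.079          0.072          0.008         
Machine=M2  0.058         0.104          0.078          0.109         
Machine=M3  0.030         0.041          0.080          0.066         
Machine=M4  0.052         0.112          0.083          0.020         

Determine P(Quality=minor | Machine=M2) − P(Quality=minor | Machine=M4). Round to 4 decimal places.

-0.1215

P(Machine=M2) = 0.058 + 0.104 + 0.078 + 0.109 = 0.349; P(Quality=minor | Machine=M2) = 0.104/0.349 = 0.29799.
P(Machine=M4) = 0.052 + 0.112 + 0.083 + 0.020 = 0.267; P(Quality=minor | Machine=M4) = 0.112/0.267 = 0.41948.
Difference = -0.1215.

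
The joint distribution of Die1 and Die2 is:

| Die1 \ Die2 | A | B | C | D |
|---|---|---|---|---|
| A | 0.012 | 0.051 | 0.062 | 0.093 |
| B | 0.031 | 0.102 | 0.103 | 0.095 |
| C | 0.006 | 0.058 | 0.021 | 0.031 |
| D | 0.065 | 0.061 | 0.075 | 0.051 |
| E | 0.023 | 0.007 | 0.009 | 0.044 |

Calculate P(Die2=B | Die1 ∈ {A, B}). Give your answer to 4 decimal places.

P(Die1=A) = 0.012 + 0.051 + 0.062 + 0.093 = 0.218.
P(Die1=B) = 0.031 + 0.102 + 0.103 + 0.095 = 0.331.
P(Die1 ∈ {A, B}) = 0.218 + 0.331 = 0.549; P(Die2=B, Die1 ∈ {A, B}) = 0.051 + 0.102 = 0.153.
P(Die2=B | Die1 ∈ {A, B}) = 0.153/0.549 = 0.2787.

0.2787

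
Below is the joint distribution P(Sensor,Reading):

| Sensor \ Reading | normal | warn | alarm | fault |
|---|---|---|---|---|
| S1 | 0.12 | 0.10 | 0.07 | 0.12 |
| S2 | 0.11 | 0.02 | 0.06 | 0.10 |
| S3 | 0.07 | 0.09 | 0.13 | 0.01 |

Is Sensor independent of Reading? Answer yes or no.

P(Sensor=S3) = 0.30 and P(Reading=fault) = 0.23, so their product is 0.0690, but P(Sensor=S3, Reading=fault) = 0.01. Since these differ, Sensor and Reading are not independent.

no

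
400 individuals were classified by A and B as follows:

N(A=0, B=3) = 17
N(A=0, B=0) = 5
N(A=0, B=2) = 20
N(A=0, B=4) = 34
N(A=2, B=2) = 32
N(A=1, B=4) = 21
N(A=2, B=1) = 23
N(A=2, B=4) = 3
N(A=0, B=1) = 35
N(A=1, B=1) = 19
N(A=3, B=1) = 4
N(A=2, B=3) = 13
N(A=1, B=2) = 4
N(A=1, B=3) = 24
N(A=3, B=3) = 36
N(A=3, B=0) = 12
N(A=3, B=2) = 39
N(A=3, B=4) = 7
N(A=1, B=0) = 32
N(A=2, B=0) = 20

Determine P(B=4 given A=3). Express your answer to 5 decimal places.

Total with A=3: 12 + 4 + 39 + 36 + 7 = 98.
P(B=4 | A=3) = 7/98 = 0.07143.

0.07143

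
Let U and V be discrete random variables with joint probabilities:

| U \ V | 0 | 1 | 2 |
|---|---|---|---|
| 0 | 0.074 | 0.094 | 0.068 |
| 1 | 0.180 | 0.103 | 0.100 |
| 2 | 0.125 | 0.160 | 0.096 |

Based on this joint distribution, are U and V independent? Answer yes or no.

P(U=1) = 0.383 and P(V=0) = 0.379, so their product is 0.14516, but P(U=1, V=0) = 0.180. Since these differ, U and V are not independent.

no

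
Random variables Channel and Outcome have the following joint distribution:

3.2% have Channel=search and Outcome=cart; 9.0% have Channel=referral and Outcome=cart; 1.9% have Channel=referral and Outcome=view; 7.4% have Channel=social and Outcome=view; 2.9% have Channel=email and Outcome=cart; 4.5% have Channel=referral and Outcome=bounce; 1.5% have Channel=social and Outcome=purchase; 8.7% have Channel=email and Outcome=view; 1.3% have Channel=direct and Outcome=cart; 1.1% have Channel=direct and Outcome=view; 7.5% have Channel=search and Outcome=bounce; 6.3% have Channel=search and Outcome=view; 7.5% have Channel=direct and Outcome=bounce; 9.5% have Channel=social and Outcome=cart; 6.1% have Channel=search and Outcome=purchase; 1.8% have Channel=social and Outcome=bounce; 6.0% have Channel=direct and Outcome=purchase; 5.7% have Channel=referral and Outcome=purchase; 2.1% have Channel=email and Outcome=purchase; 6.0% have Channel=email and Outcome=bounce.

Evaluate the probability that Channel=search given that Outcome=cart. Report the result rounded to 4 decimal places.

0.1236

P(Outcome=cart) = 0.029 + 0.032 + 0.095 + 0.013 + 0.090 = 0.259.
P(Channel=search | Outcome=cart) = 0.032/0.259 = 0.1236.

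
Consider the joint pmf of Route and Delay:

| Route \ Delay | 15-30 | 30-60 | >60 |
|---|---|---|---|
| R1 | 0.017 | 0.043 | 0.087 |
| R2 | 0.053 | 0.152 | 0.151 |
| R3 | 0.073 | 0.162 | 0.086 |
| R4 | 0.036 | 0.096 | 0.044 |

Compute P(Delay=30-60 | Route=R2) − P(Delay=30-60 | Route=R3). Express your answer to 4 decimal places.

P(Route=R2) = 0.053 + 0.152 + 0.151 = 0.356; P(Delay=30-60 | Route=R2) = 0.152/0.356 = 0.42697.
P(Route=R3) = 0.073 + 0.162 + 0.086 = 0.321; P(Delay=30-60 | Route=R3) = 0.162/0.321 = 0.50467.
Difference = -0.0777.

-0.0777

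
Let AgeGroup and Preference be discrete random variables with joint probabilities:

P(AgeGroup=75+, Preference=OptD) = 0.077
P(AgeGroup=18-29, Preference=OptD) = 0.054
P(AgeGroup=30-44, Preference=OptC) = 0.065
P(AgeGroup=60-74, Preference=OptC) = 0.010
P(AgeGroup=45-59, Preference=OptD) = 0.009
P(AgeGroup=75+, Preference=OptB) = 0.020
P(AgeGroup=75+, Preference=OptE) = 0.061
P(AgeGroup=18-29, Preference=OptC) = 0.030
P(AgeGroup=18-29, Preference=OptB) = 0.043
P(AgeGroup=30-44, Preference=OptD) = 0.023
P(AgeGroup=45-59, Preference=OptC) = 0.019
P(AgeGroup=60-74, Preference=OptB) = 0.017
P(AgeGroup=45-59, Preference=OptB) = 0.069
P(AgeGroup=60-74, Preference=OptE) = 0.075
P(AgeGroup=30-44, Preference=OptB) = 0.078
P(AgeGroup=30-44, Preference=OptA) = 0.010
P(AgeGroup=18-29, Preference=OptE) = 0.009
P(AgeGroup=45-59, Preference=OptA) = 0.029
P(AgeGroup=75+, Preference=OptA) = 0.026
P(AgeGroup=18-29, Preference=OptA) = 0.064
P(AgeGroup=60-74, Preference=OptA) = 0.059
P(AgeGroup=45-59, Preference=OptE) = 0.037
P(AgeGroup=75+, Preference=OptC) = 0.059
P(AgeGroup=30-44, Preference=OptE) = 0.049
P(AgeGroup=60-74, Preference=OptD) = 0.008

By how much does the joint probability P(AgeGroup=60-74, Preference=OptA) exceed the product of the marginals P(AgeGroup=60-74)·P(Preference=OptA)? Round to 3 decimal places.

P(AgeGroup=60-74) = 0.059 + 0.017 + 0.010 + 0.008 + 0.075 = 0.169.
P(Preference=OptA) = 0.064 + 0.010 + 0.029 + 0.059 + 0.026 = 0.188.
P(AgeGroup=60-74, Preference=OptA) − P(AgeGroup=60-74)P(Preference=OptA) = 0.059 − 0.169×0.188 = 0.027.

0.027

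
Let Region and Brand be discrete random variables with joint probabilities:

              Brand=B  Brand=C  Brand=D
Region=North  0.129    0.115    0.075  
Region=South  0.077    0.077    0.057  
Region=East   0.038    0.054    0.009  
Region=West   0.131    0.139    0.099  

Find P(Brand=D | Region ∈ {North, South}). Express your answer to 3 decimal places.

P(Region=North) = 0.129 + 0.115 + 0.075 = 0.319.
P(Region=South) = 0.077 + 0.077 + 0.057 = 0.211.
P(Region ∈ {North, South}) = 0.319 + 0.211 = 0.530; P(Brand=D, Region ∈ {North, South}) = 0.075 + 0.057 = 0.132.
P(Brand=D | Region ∈ {North, South}) = 0.132/0.530 = 0.249.

0.249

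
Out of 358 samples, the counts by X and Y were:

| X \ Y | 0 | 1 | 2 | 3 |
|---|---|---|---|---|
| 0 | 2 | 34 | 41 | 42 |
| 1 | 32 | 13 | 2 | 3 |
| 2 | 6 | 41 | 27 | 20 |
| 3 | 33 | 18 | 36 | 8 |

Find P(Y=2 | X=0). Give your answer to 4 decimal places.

Total with X=0: 2 + 34 + 41 + 42 = 119.
P(Y=2 | X=0) = 41/119 = 0.3445.

0.3445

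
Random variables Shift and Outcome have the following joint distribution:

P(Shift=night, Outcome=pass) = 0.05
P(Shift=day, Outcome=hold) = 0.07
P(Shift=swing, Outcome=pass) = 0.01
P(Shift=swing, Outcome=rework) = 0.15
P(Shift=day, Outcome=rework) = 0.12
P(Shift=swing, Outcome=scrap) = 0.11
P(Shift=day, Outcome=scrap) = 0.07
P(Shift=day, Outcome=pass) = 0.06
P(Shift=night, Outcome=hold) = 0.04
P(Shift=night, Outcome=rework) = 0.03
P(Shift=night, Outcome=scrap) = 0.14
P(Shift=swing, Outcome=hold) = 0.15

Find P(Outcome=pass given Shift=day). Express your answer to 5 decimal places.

0.18750

P(Shift=day) = 0.06 + 0.12 + 0.07 + 0.07 = 0.32.
P(Outcome=pass | Shift=day) = 0.06/0.32 = 0.18750.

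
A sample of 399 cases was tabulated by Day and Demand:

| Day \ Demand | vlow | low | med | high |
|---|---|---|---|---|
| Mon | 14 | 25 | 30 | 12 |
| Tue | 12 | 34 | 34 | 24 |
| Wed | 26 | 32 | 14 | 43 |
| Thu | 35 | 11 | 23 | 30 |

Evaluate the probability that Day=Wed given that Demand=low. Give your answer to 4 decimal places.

Total with Demand=low: 25 + 34 + 32 + 11 = 102.
P(Day=Wed | Demand=low) = 32/102 = 0.3137.

0.3137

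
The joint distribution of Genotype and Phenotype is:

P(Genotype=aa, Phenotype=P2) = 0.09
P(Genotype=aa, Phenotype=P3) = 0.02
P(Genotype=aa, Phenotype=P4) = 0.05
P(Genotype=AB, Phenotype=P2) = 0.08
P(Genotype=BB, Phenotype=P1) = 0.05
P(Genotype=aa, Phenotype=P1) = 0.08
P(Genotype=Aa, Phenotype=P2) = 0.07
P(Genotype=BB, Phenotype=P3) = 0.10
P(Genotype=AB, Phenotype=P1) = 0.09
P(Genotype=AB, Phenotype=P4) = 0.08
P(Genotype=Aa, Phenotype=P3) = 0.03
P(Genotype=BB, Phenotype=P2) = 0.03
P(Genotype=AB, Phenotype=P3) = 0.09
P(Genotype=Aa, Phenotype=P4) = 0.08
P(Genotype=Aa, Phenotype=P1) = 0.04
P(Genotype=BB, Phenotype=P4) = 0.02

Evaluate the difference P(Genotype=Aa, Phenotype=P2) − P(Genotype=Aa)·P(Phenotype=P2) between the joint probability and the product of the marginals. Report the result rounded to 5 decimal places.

P(Genotype=Aa) = 0.04 + 0.07 + 0.03 + 0.08 = 0.22.
P(Phenotype=P2) = 0.07 + 0.09 + 0.08 + 0.03 = 0.27.
P(Genotype=Aa, Phenotype=P2) − P(Genotype=Aa)P(Phenotype=P2) = 0.07 − 0.22×0.27 = 0.01060.

0.01060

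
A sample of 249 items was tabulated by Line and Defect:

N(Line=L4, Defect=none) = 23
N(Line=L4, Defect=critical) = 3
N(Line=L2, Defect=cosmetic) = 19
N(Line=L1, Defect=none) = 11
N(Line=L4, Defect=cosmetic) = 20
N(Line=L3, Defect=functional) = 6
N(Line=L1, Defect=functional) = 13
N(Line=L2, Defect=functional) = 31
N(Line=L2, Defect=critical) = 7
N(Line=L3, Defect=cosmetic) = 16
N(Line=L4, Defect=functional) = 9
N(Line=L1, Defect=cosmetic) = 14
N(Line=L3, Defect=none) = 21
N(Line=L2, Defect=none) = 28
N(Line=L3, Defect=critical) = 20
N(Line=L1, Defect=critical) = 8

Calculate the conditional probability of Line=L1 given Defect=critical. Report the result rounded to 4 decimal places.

0.2105

Total with Defect=critical: 8 + 7 + 20 + 3 = 38.
P(Line=L1 | Defect=critical) = 8/38 = 0.2105.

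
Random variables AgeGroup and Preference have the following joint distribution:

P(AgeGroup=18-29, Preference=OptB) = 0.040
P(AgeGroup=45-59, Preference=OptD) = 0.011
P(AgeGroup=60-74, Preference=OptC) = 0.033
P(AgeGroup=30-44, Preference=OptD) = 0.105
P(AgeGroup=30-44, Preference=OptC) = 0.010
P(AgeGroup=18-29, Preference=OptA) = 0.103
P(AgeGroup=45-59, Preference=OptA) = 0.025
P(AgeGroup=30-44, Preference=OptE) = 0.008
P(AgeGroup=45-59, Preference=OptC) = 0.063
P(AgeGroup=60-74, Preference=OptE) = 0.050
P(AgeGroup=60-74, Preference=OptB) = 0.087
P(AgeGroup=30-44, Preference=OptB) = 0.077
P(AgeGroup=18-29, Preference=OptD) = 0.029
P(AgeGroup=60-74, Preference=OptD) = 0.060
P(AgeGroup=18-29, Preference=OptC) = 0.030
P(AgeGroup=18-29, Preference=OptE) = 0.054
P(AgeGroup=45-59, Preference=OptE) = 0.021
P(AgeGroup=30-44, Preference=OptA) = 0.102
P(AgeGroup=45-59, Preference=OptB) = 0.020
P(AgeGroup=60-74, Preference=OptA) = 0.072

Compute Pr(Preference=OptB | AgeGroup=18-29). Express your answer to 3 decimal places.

P(AgeGroup=18-29) = 0.103 + 0.040 + 0.030 + 0.029 + 0.054 = 0.256.
P(Preference=OptB | AgeGroup=18-29) = 0.040/0.256 = 0.156.

0.156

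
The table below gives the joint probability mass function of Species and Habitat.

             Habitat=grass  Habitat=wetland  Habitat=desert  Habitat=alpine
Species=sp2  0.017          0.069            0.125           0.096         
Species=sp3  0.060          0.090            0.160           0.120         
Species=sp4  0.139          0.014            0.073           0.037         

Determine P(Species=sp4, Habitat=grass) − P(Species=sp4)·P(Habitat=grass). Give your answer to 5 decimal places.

0.08219

P(Species=sp4) = 0.139 + 0.014 + 0.073 + 0.037 = 0.263.
P(Habitat=grass) = 0.017 + 0.060 + 0.139 = 0.216.
P(Species=sp4, Habitat=grass) − P(Species=sp4)P(Habitat=grass) = 0.139 − 0.263×0.216 = 0.08219.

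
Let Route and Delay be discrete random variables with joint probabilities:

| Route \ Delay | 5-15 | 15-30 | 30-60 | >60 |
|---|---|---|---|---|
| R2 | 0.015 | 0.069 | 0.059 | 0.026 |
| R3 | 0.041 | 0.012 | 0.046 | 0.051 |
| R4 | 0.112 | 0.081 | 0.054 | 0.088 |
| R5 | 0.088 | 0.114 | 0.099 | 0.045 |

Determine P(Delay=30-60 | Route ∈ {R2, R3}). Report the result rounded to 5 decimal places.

P(Route=R2) = 0.015 + 0.069 + 0.059 + 0.026 = 0.169.
P(Route=R3) = 0.041 + 0.012 + 0.046 + 0.051 = 0.150.
P(Route ∈ {R2, R3}) = 0.169 + 0.150 = 0.319; P(Delay=30-60, Route ∈ {R2, R3}) = 0.059 + 0.046 = 0.105.
P(Delay=30-60 | Route ∈ {R2, R3}) = 0.105/0.319 = 0.32915.

0.32915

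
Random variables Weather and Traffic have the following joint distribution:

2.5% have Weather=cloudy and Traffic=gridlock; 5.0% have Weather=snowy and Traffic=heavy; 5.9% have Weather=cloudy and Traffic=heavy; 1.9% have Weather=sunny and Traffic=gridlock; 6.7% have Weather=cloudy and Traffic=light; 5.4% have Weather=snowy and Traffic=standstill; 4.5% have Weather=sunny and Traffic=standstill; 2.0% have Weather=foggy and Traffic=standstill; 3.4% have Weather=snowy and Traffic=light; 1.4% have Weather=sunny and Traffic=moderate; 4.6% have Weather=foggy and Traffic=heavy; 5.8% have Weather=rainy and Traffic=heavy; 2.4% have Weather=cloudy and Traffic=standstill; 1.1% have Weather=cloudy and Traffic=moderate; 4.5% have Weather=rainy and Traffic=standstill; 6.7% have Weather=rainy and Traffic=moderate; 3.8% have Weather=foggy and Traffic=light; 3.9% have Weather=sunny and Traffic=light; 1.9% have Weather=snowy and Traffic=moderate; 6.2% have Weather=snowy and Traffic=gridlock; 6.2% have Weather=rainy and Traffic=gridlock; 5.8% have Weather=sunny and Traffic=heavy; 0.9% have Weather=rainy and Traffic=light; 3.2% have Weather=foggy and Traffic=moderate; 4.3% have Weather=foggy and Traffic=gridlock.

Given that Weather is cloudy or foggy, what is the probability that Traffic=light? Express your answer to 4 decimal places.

0.2877

P(Weather=cloudy) = 0.067 + 0.011 + 0.059 + 0.025 + 0.024 = 0.186.
P(Weather=foggy) = 0.038 + 0.032 + 0.046 + 0.043 + 0.020 = 0.179.
P(Weather ∈ {cloudy, foggy}) = 0.186 + 0.179 = 0.365; P(Traffic=light, Weather ∈ {cloudy, foggy}) = 0.067 + 0.038 = 0.105.
P(Traffic=light | Weather ∈ {cloudy, foggy}) = 0.105/0.365 = 0.2877.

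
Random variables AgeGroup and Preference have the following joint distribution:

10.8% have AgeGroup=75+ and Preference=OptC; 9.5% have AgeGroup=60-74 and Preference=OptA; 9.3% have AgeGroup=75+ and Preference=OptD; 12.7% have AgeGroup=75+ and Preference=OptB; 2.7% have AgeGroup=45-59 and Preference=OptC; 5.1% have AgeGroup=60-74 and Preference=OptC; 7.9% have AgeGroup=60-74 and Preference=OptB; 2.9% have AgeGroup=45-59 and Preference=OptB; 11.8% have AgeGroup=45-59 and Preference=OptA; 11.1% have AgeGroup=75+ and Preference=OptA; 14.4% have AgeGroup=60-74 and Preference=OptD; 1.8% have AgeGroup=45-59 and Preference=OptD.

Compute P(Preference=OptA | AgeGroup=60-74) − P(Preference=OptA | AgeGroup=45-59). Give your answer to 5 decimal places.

P(AgeGroup=60-74) = 0.095 + 0.079 + 0.051 + 0.144 = 0.369; P(Preference=OptA | AgeGroup=60-74) = 0.095/0.369 = 0.257453.
P(AgeGroup=45-59) = 0.118 + 0.029 + 0.027 + 0.018 = 0.192; P(Preference=OptA | AgeGroup=45-59) = 0.118/0.192 = 0.614583.
Difference = -0.35713.

-0.35713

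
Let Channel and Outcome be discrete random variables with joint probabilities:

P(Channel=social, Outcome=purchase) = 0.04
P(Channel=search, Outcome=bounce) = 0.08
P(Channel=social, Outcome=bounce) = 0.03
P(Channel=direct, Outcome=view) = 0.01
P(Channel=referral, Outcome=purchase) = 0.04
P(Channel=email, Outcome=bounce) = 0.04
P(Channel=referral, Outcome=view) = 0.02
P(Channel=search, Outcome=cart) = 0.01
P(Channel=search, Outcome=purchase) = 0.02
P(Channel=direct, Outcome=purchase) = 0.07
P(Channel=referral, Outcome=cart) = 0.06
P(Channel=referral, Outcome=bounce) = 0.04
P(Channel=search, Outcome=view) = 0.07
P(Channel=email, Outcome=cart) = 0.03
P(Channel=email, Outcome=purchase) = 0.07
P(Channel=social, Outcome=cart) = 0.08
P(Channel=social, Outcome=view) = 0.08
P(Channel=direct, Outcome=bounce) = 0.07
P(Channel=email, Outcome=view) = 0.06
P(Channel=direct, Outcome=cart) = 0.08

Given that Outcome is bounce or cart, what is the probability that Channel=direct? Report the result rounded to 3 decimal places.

0.288

P(Outcome=bounce) = 0.04 + 0.08 + 0.03 + 0.07 + 0.04 = 0.26.
P(Outcome=cart) = 0.03 + 0.01 + 0.08 + 0.08 + 0.06 = 0.26.
P(Outcome ∈ {bounce, cart}) = 0.26 + 0.26 = 0.52; P(Channel=direct, Outcome ∈ {bounce, cart}) = 0.07 + 0.08 = 0.15.
P(Channel=direct | Outcome ∈ {bounce, cart}) = 0.15/0.52 = 0.288.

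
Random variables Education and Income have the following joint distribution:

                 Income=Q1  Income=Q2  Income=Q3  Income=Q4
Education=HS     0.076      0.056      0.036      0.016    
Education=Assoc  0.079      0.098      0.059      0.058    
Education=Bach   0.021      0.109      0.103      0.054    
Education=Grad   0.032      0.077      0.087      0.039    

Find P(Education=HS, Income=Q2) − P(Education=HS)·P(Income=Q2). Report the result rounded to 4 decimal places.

-0.0066

P(Education=HS) = 0.076 + 0.056 + 0.036 + 0.016 = 0.184.
P(Income=Q2) = 0.056 + 0.098 + 0.109 + 0.077 = 0.340.
P(Education=HS, Income=Q2) − P(Education=HS)P(Income=Q2) = 0.056 − 0.184×0.340 = -0.0066.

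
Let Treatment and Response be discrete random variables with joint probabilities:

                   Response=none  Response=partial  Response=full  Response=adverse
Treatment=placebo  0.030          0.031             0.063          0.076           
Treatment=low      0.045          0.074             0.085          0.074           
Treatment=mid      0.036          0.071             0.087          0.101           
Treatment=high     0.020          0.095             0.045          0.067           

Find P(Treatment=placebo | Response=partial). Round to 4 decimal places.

P(Response=partial) = 0.031 + 0.074 + 0.071 + 0.095 = 0.271.
P(Treatment=placebo | Response=partial) = 0.031/0.271 = 0.1144.

0.1144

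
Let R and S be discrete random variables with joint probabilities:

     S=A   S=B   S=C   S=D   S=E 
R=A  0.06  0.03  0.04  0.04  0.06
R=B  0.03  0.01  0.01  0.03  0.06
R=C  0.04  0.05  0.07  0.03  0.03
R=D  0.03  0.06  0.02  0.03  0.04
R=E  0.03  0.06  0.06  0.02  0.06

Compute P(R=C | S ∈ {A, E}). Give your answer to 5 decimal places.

P(S=A) = 0.06 + 0.03 + 0.04 + 0.03 + 0.03 = 0.19.
P(S=E) = 0.06 + 0.06 + 0.03 + 0.04 + 0.06 = 0.25.
P(S ∈ {A, E}) = 0.19 + 0.25 = 0.44; P(R=C, S ∈ {A, E}) = 0.04 + 0.03 = 0.07.
P(R=C | S ∈ {A, E}) = 0.07/0.44 = 0.15909.

0.15909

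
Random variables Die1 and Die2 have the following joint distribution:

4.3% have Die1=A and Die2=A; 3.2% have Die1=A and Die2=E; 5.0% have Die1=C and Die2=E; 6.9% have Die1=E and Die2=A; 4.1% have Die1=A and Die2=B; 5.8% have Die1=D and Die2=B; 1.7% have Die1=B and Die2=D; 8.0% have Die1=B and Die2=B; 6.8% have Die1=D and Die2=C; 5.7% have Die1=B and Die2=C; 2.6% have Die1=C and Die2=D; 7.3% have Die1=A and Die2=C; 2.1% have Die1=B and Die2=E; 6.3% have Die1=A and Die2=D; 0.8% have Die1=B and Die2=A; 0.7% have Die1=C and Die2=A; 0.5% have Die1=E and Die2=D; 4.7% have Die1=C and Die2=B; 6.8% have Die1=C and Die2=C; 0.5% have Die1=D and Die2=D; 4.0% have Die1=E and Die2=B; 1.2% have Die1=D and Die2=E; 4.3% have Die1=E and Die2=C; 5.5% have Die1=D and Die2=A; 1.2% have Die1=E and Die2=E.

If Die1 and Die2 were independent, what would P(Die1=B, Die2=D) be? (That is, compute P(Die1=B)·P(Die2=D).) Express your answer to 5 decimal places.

0.02123

P(Die1=B) = 0.008 + 0.080 + 0.057 + 0.017 + 0.021 = 0.183.
P(Die2=D) = 0.063 + 0.017 + 0.026 + 0.005 + 0.005 = 0.116.
Product: 0.183 × 0.116 = 0.02123.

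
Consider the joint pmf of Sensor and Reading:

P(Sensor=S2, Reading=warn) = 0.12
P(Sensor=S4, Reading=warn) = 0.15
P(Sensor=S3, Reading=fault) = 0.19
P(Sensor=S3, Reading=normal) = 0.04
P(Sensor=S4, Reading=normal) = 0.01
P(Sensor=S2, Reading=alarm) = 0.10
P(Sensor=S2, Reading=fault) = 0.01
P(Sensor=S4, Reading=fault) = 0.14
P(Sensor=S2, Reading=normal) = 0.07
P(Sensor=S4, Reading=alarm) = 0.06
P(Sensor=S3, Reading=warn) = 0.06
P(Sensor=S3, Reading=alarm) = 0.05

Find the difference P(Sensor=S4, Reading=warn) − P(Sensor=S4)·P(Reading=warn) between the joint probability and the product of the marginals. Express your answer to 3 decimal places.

P(Sensor=S4) = 0.01 + 0.15 + 0.06 + 0.14 = 0.36.
P(Reading=warn) = 0.12 + 0.06 + 0.15 = 0.33.
P(Sensor=S4, Reading=warn) − P(Sensor=S4)P(Reading=warn) = 0.15 − 0.36×0.33 = 0.031.

0.031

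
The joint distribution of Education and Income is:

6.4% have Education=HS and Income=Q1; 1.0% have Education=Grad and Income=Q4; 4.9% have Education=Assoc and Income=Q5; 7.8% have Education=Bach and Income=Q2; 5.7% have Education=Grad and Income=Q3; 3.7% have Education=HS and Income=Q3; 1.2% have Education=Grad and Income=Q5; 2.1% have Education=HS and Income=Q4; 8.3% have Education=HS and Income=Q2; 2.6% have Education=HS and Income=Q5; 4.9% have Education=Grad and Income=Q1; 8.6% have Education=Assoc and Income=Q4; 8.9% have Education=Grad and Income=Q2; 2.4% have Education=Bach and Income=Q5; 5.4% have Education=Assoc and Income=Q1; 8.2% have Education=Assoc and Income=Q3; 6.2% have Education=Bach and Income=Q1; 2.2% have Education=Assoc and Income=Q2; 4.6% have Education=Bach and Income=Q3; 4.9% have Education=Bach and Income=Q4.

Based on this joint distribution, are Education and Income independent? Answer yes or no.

no

P(Education=Assoc) = 0.293 and P(Income=Q2) = 0.272, so their product is 0.07970, but P(Education=Assoc, Income=Q2) = 0.022. Since these differ, Education and Income are not independent.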